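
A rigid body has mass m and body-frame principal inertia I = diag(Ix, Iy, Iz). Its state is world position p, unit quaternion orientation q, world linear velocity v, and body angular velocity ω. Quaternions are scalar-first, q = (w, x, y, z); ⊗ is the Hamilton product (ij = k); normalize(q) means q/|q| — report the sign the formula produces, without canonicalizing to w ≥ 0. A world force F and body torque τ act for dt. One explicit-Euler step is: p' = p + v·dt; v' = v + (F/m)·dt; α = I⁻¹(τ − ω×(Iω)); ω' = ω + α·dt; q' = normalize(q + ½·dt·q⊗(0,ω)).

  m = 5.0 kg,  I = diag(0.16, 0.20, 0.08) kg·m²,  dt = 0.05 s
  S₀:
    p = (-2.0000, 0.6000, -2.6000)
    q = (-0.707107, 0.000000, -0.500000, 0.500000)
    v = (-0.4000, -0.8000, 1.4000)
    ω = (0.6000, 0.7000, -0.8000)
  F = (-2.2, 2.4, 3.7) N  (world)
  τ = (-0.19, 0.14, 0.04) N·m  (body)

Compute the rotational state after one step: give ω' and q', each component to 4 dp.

(τ − ω×Iω)/I = (-1.6075, 0.8920, 0.2900)
ω' = ω + α·dt = (0.5196, 0.7446, -0.7855)
q⊗(0,ω) = (0.7500000, -0.3742642, -0.1949749, 0.8656856)
q + ½dt·q⊗(0,ω), renormalized = (-0.6880, -0.0094, -0.5046, 0.5214)

ω' = (0.5196, 0.7446, -0.7855)
q' = (-0.6880, -0.0094, -0.5046, 0.5214)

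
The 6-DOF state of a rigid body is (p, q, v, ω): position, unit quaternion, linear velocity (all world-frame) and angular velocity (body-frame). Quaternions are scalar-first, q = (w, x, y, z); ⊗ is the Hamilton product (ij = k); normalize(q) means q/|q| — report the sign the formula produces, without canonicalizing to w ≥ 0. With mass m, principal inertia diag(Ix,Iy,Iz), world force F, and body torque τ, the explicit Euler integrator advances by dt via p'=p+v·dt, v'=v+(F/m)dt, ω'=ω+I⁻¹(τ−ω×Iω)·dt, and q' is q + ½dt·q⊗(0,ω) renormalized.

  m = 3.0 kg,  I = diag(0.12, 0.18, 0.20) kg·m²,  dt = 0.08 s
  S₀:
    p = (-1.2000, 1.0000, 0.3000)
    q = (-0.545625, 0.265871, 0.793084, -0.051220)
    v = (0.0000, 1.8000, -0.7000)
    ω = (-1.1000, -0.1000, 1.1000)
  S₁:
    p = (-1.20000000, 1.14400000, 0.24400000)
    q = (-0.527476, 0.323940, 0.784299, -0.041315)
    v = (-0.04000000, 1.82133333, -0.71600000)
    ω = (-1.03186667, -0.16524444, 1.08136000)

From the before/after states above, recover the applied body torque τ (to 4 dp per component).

τ = (0.1000, -0.0500, -0.0400)

rate change Δω = (0.06813333, -0.06524444, -0.01864000)
ω₀×(Iω₀) = (-0.0022, 0.0968, 0.0066)
τ = I·(Δω/dt) + ω₀×(Iω₀) = (0.1000, -0.0500, -0.0400)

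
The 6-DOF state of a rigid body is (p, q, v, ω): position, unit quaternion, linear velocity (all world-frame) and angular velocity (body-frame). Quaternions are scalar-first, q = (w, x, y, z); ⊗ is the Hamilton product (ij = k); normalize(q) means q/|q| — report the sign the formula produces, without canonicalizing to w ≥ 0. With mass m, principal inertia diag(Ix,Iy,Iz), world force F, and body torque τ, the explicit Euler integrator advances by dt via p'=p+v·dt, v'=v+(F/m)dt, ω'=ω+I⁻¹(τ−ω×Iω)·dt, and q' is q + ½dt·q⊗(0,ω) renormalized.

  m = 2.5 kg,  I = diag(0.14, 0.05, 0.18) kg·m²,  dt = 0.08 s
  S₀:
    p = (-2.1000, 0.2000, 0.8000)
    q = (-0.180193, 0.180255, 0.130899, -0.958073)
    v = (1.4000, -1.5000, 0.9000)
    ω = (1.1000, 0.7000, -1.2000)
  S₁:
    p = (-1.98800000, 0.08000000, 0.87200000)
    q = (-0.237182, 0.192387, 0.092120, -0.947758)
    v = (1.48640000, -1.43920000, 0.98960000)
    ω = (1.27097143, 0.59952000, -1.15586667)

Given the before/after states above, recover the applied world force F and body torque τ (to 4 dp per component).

F = (2.7000, 1.9000, 2.8000)
τ = (0.1900, -0.0100, 0.0300)

Δω = ω₁−ω₀ = (0.17097143, -0.10048000, 0.04413333)
I·α + gyro = (0.1900, -0.0100, 0.0300)
v₁ − v₀ = (0.08640000, 0.06080000, 0.08960000)
F = m·Δv/dt = (2.7000, 1.9000, 2.8000)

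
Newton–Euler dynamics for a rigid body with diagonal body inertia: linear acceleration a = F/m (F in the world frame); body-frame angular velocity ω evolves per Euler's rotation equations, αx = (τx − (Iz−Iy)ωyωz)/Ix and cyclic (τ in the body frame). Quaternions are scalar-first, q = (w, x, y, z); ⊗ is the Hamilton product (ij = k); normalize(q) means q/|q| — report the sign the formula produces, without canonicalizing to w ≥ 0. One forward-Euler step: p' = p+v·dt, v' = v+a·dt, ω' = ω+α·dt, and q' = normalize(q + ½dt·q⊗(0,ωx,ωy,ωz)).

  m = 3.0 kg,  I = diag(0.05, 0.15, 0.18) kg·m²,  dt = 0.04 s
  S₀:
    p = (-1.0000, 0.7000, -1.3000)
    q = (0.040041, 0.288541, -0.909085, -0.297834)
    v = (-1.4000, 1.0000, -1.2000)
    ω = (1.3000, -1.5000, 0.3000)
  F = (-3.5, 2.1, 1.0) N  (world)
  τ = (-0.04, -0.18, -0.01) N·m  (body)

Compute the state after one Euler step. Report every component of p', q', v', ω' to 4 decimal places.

new position p' = (-1.0560, 0.7400, -1.3480)
v + (F/m)dt = (-1.4467, 1.0280, -1.1867)
(τ − ω×Iω)/I = (-0.5300, -0.8620, 1.0278)
new body rate ω' = (1.2788, -1.5345, 0.3411)
Hamilton product q⊗(0,ω) = (-1.6493806, -0.6674232, -0.5338080, 0.7610113)
q + ½dt·q⊗(0,ω), renormalized = (0.0070, 0.2750, -0.9190, -0.2824)

p' = (-1.0560, 0.7400, -1.3480)
q' = (0.0070, 0.2750, -0.9190, -0.2824)
v' = (-1.4467, 1.0280, -1.1867)
ω' = (1.2788, -1.5345, 0.3411)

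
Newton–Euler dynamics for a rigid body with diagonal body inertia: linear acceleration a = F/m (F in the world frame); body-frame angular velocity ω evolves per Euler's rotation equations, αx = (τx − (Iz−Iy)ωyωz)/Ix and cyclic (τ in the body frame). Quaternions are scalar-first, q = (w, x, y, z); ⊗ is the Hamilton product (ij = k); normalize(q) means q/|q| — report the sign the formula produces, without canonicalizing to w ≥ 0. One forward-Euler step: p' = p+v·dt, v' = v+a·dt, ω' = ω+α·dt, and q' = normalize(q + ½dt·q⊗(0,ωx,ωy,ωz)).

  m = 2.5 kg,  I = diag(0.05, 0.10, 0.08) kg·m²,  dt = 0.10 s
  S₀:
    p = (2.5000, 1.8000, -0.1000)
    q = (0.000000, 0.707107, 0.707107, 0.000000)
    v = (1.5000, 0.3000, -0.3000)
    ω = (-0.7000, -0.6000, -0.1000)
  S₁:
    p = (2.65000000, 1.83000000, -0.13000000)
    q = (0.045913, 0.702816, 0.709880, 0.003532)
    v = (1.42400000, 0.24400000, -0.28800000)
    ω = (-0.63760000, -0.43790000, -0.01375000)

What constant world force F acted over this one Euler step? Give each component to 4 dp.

F = (-1.9000, -1.4000, 0.3000)

v₁ − v₀ = (-0.07600000, -0.05600000, 0.01200000)
applied force F = (-1.9000, -1.4000, 0.3000)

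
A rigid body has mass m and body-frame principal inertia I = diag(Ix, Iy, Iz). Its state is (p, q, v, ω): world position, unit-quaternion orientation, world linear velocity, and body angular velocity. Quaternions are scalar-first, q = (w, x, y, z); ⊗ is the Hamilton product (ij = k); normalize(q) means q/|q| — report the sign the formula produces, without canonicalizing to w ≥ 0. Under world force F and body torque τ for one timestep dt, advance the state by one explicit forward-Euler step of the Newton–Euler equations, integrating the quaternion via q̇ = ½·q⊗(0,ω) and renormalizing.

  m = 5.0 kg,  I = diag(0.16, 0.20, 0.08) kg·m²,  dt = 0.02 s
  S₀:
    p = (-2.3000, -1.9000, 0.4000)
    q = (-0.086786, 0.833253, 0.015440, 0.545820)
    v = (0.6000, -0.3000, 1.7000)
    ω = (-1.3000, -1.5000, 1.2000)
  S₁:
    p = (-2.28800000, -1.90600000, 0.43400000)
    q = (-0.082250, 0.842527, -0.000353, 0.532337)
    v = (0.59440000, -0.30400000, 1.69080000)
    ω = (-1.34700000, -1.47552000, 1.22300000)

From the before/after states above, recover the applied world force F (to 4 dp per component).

velocity change Δv = (-0.00560000, -0.00400000, -0.00920000)
F = m·Δv/dt = (-1.4000, -1.0000, -2.3000)

F = (-1.4000, -1.0000, -2.3000)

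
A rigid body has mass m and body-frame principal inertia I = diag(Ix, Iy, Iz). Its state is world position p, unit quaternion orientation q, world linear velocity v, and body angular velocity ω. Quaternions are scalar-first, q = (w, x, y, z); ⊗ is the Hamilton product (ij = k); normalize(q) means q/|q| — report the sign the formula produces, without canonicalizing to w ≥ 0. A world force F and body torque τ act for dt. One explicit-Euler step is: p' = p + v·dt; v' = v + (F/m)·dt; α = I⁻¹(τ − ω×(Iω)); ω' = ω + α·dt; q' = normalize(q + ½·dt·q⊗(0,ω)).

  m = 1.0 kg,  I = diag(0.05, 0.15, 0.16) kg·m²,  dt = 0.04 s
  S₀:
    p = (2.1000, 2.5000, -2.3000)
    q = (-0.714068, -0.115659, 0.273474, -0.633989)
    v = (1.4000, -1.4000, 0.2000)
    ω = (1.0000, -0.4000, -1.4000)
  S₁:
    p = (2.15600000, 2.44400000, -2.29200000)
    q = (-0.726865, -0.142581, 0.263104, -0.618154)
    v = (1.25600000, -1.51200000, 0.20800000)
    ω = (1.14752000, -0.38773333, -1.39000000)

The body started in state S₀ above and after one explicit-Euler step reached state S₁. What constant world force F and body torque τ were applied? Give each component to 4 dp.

ω₁ − ω₀ = (0.14752000, 0.01226667, 0.01000000)
τ = I·(Δω/dt) + ω₀×(Iω₀) = (0.1900, 0.2000, 0.0000)
Δv = v₁−v₀ = (-0.14400000, -0.11200000, 0.00800000)
F = m·Δv/dt = (-3.6000, -2.8000, 0.2000)

F = (-3.6000, -2.8000, 0.2000)
τ = (0.1900, 0.2000, 0.0000)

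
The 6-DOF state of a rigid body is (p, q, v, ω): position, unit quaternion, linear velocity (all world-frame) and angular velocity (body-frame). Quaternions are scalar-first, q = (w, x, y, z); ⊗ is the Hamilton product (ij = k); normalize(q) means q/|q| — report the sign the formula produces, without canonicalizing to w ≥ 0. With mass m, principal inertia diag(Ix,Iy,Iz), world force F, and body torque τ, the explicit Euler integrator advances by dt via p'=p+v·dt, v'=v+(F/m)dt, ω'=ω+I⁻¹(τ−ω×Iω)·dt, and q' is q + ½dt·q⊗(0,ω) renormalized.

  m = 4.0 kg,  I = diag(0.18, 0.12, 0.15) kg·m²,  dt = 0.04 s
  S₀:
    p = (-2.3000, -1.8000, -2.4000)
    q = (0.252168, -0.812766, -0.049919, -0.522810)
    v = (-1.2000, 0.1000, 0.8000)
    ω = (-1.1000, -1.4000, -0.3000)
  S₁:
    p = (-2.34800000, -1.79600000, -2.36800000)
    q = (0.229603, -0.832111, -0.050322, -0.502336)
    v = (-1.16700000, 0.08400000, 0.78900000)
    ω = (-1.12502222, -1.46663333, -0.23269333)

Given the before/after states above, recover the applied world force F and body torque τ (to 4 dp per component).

F = (3.3000, -1.6000, -1.1000)
τ = (-0.1000, -0.1900, 0.1600)

rate change Δω = (-0.02502222, -0.06663333, 0.06730667)
ω₀×(Iω₀) = (0.0126, 0.0099, -0.0924)
τ = I·(Δω/dt) + ω₀×(Iω₀) = (-0.1000, -0.1900, 0.1600)
v₁ − v₀ = (0.03300000, -0.01600000, -0.01100000)
F = m·Δv/dt = (3.3000, -1.6000, -1.1000)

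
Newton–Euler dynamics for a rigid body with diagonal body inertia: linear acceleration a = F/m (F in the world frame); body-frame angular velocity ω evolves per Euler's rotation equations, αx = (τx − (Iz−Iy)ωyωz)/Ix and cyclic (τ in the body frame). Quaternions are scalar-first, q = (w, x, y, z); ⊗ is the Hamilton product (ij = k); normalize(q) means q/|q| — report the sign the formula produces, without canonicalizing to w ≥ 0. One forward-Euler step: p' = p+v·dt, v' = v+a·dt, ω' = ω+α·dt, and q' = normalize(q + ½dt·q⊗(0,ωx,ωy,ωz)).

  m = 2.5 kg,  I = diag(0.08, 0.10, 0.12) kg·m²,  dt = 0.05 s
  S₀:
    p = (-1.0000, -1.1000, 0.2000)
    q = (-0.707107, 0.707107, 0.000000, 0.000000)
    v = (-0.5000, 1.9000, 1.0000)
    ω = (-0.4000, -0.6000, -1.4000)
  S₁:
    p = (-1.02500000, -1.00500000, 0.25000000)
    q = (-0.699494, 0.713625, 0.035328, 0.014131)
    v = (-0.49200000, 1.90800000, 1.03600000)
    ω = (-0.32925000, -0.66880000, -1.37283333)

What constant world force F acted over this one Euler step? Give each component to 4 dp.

velocity change Δv = (0.00800000, 0.00800000, 0.03600000)
applied force F = (0.4000, 0.4000, 1.8000)

F = (0.4000, 0.4000, 1.8000)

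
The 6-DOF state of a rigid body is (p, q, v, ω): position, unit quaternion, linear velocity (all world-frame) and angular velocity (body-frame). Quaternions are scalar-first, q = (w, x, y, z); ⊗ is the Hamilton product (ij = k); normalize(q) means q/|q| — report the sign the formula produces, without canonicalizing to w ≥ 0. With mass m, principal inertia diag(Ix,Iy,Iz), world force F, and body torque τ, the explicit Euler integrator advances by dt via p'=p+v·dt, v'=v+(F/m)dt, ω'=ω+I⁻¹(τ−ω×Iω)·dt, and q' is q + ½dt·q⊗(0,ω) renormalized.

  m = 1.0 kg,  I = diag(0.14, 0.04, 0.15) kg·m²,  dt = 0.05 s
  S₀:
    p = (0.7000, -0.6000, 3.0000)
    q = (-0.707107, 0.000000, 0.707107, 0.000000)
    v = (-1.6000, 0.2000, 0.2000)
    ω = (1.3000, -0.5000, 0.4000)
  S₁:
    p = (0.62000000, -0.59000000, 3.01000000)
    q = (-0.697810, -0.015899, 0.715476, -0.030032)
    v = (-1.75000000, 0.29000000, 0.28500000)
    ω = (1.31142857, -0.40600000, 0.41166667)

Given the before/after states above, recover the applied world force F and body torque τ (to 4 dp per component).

F = (-3.0000, 1.8000, 1.7000)
τ = (0.0100, 0.0700, 0.1000)

ω₁ − ω₀ = (0.01142857, 0.09400000, 0.01166667)
precession coupling = (-0.0220, -0.0052, 0.0650)
applied torque τ = (0.0100, 0.0700, 0.1000)
velocity change Δv = (-0.15000000, 0.09000000, 0.08500000)
m·(v₁−v₀)/dt = (-3.0000, 1.8000, 1.7000)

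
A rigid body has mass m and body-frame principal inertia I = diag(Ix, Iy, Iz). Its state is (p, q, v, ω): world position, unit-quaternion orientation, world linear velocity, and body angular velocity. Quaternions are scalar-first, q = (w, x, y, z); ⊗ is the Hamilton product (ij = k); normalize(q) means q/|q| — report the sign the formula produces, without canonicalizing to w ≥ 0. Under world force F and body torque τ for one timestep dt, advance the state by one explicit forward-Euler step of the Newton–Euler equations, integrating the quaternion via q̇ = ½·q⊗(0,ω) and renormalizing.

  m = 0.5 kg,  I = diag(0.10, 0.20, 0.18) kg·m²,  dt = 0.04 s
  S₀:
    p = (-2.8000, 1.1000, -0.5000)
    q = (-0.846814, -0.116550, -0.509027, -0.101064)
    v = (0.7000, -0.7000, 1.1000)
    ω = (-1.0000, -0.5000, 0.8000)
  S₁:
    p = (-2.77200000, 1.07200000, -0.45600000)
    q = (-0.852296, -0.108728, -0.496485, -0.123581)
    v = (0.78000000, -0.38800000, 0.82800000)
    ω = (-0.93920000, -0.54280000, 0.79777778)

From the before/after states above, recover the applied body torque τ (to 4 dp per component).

Δω = ω₁−ω₀ = (0.06080000, -0.04280000, -0.00222222)
gyro term ω₀×Iω₀ = (0.0080, 0.0640, 0.0500)
I·α + gyro = (0.1600, -0.1500, 0.0400)

τ = (0.1600, -0.1500, 0.0400)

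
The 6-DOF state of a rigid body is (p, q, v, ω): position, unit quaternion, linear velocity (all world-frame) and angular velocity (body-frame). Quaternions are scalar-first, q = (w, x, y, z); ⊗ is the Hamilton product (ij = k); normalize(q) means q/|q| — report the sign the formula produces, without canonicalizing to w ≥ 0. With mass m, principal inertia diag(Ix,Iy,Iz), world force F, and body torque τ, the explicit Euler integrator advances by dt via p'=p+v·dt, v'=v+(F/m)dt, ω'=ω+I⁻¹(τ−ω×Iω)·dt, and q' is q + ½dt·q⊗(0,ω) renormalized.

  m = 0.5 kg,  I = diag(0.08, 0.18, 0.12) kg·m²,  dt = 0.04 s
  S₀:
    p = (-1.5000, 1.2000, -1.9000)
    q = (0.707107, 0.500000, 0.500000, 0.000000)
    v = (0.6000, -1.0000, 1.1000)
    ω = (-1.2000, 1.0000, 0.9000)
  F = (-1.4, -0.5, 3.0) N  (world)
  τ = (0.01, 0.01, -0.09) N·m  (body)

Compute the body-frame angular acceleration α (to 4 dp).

α = (0.8000, -0.1844, 0.2500)

precession coupling ω×(Iω) = (-0.0540, 0.0432, -0.1200)
(τ − ω×Iω)/I = (0.8000, -0.1844, 0.2500)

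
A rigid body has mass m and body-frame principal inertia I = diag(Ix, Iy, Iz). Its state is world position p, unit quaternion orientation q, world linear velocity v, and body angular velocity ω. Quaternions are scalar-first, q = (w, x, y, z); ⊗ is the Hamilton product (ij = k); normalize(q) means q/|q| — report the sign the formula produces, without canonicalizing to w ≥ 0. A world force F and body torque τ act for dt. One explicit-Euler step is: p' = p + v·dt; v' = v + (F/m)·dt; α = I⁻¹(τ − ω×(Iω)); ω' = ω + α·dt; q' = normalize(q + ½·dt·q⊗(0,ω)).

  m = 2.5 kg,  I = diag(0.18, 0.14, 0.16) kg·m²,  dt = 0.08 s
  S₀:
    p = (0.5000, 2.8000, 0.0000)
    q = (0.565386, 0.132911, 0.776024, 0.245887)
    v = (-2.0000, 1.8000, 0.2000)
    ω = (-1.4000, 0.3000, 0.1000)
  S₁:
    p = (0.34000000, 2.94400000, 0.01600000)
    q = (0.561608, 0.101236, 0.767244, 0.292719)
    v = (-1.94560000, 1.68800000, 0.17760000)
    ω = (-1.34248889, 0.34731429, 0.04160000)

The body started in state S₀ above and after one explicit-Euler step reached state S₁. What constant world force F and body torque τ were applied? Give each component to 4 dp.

v₁ − v₀ = (0.05440000, -0.11200000, -0.02240000)
F = m·Δv/dt = (1.7000, -3.5000, -0.7000)
rate change Δω = (0.05751111, 0.04731429, -0.05840000)
I·α + gyro = (0.1300, 0.0800, -0.1000)

F = (1.7000, -3.5000, -0.7000)
τ = (0.1300, 0.0800, -0.1000)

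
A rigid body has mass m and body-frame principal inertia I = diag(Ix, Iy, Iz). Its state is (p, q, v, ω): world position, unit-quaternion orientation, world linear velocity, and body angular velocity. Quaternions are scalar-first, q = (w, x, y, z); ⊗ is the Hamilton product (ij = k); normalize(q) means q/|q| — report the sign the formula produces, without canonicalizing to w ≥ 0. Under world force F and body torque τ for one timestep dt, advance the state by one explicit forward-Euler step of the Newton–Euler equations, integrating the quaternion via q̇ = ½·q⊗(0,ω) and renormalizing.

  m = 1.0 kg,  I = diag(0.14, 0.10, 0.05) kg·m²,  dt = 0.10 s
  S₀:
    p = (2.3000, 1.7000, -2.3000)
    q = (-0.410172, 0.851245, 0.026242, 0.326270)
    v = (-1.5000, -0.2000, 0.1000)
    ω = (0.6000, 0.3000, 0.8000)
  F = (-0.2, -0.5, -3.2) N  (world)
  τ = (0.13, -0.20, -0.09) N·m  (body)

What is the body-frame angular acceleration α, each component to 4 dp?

precession coupling ω×(Iω) = (-0.0120, 0.0432, -0.0072)
(τ − ω×Iω)/I = (1.0143, -2.4320, -1.6560)

α = (1.0143, -2.4320, -1.6560)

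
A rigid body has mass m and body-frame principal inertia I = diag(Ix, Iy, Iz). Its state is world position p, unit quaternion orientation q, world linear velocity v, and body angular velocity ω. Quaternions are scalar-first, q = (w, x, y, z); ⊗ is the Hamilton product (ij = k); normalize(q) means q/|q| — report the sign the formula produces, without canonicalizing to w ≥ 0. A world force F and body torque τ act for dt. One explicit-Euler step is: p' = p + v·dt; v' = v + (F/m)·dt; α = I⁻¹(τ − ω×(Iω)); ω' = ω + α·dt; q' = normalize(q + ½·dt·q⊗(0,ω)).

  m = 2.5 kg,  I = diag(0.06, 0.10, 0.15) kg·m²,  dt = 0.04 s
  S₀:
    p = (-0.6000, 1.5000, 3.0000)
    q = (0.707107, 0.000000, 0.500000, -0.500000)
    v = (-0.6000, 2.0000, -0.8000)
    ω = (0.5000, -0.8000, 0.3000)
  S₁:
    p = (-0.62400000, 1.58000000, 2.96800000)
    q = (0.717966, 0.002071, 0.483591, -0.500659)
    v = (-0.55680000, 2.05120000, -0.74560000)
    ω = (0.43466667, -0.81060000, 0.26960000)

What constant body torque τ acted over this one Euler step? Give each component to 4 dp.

rate change Δω = (-0.06533333, -0.01060000, -0.03040000)
ω₀×(Iω₀) = (-0.0120, -0.0135, -0.0160)
I·α + gyro = (-0.1100, -0.0400, -0.1300)

τ = (-0.1100, -0.0400, -0.1300)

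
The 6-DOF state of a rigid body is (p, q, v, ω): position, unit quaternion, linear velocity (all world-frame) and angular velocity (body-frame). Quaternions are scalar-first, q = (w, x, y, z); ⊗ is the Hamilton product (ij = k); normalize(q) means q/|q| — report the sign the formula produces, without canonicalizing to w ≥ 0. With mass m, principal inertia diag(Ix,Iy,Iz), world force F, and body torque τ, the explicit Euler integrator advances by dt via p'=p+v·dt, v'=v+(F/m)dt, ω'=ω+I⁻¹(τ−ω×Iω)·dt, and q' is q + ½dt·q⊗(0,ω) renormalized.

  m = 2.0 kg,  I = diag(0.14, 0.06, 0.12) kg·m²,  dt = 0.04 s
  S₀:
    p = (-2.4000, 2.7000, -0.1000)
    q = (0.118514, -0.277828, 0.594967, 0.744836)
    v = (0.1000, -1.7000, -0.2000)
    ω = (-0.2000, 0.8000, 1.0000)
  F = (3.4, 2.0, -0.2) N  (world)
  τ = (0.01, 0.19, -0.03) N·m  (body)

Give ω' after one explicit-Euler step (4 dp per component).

ω' = (-0.2109, 0.9293, 0.9857)

precession coupling ω×(Iω) = (0.0480, -0.0040, 0.0128)
α = I⁻¹(τ − ω×Iω) = (-0.2714, 3.2333, -0.3567)
ω' = ω + α·dt = (-0.2109, 0.9293, 0.9857)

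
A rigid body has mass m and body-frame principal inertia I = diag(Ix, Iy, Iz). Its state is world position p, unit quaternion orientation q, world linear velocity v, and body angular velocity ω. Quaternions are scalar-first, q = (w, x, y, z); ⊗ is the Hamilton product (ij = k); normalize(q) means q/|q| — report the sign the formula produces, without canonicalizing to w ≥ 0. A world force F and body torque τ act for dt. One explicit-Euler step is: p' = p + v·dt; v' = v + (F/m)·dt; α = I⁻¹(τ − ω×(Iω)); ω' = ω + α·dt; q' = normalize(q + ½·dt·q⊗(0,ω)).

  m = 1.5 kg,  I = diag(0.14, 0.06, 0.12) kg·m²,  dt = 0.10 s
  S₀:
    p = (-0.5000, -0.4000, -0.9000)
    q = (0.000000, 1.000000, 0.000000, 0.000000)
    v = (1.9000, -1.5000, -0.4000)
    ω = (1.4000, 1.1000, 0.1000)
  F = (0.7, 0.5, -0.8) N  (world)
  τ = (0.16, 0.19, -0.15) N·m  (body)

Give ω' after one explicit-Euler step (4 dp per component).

ω' = (1.5096, 1.4120, 0.0777)

ω×(Iω) gyroscopic = (0.0066, 0.0028, -0.1232)
angular accel α = (1.0957, 3.1200, -0.2233)
ω + α·dt = (1.5096, 1.4120, 0.0777)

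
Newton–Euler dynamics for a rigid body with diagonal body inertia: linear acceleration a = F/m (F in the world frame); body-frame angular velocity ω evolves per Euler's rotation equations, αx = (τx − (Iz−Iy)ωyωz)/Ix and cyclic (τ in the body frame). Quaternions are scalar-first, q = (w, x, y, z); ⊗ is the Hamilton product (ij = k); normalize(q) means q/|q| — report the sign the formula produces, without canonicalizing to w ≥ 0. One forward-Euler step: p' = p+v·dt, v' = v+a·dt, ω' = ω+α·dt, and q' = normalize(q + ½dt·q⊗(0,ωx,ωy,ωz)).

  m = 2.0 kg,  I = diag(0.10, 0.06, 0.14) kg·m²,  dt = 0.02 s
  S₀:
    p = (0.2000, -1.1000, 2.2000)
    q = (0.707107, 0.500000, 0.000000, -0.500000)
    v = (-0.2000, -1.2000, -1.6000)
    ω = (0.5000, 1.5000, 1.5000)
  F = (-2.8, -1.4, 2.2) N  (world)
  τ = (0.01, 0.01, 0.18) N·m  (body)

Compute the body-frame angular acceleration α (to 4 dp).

α = (-1.7000, 0.6667, 1.5000)

ω×(Iω) gyroscopic = (0.1800, -0.0300, -0.0300)
angular accel α = (-1.7000, 0.6667, 1.5000)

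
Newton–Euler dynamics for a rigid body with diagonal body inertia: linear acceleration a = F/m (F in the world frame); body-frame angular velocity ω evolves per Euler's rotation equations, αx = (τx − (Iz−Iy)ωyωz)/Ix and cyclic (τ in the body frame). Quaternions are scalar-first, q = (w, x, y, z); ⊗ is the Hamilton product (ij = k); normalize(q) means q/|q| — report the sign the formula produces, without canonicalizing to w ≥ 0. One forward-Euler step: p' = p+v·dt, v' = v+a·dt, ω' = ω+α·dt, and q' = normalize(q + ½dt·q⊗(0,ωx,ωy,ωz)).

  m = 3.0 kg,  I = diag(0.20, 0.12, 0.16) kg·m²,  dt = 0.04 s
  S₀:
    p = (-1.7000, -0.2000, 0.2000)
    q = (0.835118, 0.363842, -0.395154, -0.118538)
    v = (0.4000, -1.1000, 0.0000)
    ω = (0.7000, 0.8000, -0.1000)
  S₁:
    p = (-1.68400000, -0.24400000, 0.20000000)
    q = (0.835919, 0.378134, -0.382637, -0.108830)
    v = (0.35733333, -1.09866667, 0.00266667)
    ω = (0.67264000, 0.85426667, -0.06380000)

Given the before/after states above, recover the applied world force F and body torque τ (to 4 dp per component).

Δv = v₁−v₀ = (-0.04266667, 0.00133333, 0.00266667)
m·(v₁−v₀)/dt = (-3.2000, 0.1000, 0.2000)
Δω = ω₁−ω₀ = (-0.02736000, 0.05426667, 0.03620000)
gyro term ω₀×Iω₀ = (-0.0032, -0.0028, -0.0448)
I·α + gyro = (-0.1400, 0.1600, 0.1000)

F = (-3.2000, 0.1000, 0.2000)
τ = (-0.1400, 0.1600, 0.1000)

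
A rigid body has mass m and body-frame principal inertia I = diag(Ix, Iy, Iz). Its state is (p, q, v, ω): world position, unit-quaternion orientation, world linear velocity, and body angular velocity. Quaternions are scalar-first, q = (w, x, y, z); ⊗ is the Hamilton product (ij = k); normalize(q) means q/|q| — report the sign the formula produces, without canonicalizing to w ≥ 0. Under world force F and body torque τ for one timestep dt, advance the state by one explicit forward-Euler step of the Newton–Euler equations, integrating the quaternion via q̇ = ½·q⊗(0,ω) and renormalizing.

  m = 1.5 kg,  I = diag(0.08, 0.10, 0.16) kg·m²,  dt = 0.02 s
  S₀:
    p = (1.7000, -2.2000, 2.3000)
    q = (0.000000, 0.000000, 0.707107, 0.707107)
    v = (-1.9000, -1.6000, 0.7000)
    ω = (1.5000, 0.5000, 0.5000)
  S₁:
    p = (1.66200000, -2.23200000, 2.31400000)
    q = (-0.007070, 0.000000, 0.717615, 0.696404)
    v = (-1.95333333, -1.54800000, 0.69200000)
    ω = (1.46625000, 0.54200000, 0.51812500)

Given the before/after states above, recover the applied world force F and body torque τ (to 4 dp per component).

rate change Δω = (-0.03375000, 0.04200000, 0.01812500)
ω₀×(Iω₀) = (0.0150, -0.0600, 0.0150)
applied torque τ = (-0.1200, 0.1500, 0.1600)
Δv = v₁−v₀ = (-0.05333333, 0.05200000, -0.00800000)
applied force F = (-4.0000, 3.9000, -0.6000)

F = (-4.0000, 3.9000, -0.6000)
τ = (-0.1200, 0.1500, 0.1600)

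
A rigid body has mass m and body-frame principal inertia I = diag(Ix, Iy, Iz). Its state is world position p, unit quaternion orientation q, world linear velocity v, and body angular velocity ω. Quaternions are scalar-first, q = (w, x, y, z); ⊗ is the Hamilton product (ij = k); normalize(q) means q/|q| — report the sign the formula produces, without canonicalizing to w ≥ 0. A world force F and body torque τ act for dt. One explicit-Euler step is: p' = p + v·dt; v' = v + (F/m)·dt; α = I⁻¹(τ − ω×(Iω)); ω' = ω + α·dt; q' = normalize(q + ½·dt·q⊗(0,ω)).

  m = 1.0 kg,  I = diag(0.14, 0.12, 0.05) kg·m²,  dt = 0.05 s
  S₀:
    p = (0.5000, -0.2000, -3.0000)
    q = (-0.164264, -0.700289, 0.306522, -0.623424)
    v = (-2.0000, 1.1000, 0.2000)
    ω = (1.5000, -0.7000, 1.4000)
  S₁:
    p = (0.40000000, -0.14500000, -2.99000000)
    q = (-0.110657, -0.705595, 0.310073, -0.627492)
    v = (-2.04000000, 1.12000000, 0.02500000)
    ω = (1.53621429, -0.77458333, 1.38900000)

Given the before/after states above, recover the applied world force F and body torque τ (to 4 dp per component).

F = (-0.8000, 0.4000, -3.5000)
τ = (0.1700, 0.0100, 0.0100)

Δω = ω₁−ω₀ = (0.03621429, -0.07458333, -0.01100000)
gyro term ω₀×Iω₀ = (0.0686, 0.1890, 0.0210)
τ = I·(Δω/dt) + ω₀×(Iω₀) = (0.1700, 0.0100, 0.0100)
velocity change Δv = (-0.04000000, 0.02000000, -0.17500000)
F = m·Δv/dt = (-0.8000, 0.4000, -3.5000)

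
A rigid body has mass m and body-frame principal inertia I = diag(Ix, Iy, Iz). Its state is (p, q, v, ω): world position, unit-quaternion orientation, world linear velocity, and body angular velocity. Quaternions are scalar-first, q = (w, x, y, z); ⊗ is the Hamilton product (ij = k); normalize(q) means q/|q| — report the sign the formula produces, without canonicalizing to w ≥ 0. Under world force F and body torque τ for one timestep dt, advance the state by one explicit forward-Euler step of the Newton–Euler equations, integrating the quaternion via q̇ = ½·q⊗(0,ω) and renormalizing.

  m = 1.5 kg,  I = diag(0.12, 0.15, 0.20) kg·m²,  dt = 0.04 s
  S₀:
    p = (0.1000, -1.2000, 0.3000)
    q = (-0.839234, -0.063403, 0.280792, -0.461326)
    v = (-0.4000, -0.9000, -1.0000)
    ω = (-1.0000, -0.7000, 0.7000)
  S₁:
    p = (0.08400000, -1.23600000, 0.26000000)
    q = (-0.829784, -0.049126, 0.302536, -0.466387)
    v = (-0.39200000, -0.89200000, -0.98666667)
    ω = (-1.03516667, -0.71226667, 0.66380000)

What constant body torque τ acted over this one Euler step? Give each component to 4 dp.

ω₁ − ω₀ = (-0.03516667, -0.01226667, -0.03620000)
gyro term ω₀×Iω₀ = (-0.0245, 0.0560, 0.0210)
τ = I·(Δω/dt) + ω₀×(Iω₀) = (-0.1300, 0.0100, -0.1600)

τ = (-0.1300, 0.0100, -0.1600)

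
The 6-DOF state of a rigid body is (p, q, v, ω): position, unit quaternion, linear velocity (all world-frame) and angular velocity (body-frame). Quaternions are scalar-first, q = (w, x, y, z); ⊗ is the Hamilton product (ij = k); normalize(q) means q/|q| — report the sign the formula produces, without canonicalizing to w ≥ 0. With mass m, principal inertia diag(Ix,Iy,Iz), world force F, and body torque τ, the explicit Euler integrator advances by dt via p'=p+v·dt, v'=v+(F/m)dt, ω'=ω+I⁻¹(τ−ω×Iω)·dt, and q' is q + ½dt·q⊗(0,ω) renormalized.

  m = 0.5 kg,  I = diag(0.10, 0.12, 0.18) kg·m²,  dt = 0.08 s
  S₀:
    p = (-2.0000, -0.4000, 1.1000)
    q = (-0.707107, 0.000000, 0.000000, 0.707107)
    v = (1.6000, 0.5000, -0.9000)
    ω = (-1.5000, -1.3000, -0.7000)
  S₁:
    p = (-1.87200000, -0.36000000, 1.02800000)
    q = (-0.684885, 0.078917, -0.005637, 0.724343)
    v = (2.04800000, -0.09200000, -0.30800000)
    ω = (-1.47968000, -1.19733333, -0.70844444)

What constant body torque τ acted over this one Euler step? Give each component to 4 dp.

τ = (0.0800, 0.0700, 0.0200)

Δω = ω₁−ω₀ = (0.02032000, 0.10266667, -0.00844444)
precession coupling = (0.0546, -0.0840, 0.0390)
applied torque τ = (0.0800, 0.0700, 0.0200)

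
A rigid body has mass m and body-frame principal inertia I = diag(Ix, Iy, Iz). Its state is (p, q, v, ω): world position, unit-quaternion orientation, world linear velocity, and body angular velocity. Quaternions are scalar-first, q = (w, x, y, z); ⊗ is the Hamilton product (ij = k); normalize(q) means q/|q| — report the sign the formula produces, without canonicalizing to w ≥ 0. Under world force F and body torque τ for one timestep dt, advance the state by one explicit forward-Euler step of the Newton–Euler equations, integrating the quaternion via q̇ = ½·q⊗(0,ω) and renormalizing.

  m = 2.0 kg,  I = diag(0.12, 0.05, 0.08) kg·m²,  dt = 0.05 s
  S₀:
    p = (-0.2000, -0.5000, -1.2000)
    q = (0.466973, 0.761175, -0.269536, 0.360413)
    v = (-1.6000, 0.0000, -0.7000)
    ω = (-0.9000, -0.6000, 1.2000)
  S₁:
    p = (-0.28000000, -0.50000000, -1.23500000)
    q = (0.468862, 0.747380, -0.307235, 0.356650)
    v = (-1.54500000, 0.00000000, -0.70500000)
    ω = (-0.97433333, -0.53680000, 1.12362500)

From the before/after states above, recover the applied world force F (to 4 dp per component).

F = (2.2000, 0.0000, -0.2000)

Δv = v₁−v₀ = (0.05500000, 0.00000000, -0.00500000)
m·(v₁−v₀)/dt = (2.2000, 0.0000, -0.2000)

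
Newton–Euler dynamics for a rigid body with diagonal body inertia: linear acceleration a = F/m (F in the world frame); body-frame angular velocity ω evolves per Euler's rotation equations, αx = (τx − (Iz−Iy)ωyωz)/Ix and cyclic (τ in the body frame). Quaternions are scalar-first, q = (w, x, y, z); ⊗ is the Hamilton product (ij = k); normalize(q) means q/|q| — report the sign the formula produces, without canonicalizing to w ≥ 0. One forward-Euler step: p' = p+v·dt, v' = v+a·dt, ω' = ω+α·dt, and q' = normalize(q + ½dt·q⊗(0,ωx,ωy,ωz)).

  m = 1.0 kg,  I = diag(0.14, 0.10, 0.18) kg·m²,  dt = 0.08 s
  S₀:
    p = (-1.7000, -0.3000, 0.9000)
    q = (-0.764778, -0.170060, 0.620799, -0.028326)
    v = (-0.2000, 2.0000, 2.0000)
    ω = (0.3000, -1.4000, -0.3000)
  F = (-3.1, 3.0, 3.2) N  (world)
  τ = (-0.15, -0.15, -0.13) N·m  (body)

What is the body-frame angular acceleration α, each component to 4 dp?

gyro term ω×Iω = (0.0336, 0.0036, 0.0168)
angular accel α = (-1.3114, -1.5360, -0.8156)

α = (-1.3114, -1.5360, -0.8156)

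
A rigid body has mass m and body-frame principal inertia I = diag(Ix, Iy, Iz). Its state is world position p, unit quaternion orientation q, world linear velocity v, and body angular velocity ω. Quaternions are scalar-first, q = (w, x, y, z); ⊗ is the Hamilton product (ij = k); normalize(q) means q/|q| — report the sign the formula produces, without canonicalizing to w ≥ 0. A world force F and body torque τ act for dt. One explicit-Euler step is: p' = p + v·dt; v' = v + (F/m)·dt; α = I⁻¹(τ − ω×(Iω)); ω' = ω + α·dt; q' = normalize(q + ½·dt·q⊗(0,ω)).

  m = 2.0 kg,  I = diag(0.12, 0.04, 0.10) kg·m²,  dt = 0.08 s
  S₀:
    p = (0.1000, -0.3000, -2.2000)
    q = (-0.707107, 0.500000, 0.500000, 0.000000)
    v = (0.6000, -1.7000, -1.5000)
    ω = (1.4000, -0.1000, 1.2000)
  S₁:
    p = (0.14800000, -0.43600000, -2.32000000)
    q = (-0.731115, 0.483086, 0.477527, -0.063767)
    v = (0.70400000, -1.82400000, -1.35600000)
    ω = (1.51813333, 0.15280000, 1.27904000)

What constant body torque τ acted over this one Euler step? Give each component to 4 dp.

Δω = ω₁−ω₀ = (0.11813333, 0.25280000, 0.07904000)
precession coupling = (-0.0072, 0.0336, 0.0112)
I·α + gyro = (0.1700, 0.1600, 0.1100)

τ = (0.1700, 0.1600, 0.1100)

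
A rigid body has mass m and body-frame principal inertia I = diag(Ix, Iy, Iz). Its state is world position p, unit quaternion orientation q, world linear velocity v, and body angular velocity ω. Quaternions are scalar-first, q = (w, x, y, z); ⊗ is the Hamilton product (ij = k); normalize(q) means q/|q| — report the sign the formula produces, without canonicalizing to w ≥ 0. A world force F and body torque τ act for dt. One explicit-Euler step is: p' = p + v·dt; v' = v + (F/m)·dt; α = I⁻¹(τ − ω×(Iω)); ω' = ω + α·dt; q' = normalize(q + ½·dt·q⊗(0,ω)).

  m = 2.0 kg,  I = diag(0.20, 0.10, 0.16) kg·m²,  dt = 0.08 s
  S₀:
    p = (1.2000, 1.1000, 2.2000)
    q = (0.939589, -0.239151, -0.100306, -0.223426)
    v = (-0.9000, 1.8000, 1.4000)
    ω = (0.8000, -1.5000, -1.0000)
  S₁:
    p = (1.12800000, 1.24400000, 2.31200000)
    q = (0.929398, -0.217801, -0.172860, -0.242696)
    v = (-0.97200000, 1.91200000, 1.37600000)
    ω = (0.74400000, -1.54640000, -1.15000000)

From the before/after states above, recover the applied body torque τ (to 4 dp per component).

ω₁ − ω₀ = (-0.05600000, -0.04640000, -0.15000000)
precession coupling = (0.0900, -0.0320, 0.1200)
τ = I·(Δω/dt) + ω₀×(Iω₀) = (-0.0500, -0.0900, -0.1800)

τ = (-0.0500, -0.0900, -0.1800)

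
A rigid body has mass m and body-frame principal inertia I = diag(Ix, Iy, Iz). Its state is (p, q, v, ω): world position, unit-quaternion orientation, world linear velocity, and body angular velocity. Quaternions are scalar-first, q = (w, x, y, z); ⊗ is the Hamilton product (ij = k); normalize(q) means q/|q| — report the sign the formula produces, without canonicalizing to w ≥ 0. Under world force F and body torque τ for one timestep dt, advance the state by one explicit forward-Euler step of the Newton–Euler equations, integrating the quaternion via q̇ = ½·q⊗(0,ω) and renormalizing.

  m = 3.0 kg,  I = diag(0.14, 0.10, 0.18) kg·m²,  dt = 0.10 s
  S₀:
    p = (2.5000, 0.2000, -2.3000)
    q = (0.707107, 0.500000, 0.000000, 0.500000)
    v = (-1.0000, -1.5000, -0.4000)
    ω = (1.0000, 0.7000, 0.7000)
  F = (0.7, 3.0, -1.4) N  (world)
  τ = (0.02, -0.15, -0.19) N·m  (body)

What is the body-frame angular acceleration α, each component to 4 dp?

precession coupling ω×(Iω) = (0.0392, -0.0280, -0.0280)
(τ − ω×Iω)/I = (-0.1371, -1.2200, -0.9000)

α = (-0.1371, -1.2200, -0.9000)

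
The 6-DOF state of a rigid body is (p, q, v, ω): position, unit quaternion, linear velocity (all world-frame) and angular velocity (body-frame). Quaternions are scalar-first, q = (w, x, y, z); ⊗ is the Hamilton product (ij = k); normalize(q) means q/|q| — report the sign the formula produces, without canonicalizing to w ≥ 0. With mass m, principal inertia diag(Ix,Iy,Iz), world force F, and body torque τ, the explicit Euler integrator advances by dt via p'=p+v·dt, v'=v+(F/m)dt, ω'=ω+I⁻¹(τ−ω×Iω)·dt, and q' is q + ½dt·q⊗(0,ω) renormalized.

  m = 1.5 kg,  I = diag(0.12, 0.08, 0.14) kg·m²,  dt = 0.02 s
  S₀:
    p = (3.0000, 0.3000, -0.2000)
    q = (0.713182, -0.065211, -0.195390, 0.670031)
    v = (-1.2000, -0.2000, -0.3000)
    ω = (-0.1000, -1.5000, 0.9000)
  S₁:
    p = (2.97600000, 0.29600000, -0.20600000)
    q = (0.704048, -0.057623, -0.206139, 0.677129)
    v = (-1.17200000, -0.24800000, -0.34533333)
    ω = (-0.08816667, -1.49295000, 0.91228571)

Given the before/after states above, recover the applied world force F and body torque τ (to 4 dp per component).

Δv = v₁−v₀ = (0.02800000, -0.04800000, -0.04533333)
m·(v₁−v₀)/dt = (2.1000, -3.6000, -3.4000)
ω₁ − ω₀ = (0.01183333, 0.00705000, 0.01228571)
gyro term ω₀×Iω₀ = (-0.0810, 0.0018, -0.0060)
I·α + gyro = (-0.0100, 0.0300, 0.0800)

F = (2.1000, -3.6000, -3.4000)
τ = (-0.0100, 0.0300, 0.0800)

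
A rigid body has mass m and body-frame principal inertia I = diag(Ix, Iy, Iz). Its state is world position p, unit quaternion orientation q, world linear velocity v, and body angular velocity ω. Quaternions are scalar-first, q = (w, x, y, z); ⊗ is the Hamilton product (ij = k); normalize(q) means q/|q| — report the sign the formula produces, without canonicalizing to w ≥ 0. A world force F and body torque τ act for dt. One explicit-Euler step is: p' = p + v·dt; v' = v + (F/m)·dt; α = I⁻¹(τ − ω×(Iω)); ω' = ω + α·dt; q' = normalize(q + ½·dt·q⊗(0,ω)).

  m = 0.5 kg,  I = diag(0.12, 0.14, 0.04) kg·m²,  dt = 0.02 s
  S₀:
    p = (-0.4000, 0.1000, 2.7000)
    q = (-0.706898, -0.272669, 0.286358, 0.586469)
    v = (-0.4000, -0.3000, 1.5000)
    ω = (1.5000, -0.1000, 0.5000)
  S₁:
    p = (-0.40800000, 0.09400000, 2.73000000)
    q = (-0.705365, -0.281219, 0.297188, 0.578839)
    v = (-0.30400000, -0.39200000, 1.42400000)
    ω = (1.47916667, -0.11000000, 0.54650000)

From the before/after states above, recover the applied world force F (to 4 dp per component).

v₁ − v₀ = (0.09600000, -0.09200000, -0.07600000)
m·(v₁−v₀)/dt = (2.4000, -2.3000, -1.9000)

F = (2.4000, -2.3000, -1.9000)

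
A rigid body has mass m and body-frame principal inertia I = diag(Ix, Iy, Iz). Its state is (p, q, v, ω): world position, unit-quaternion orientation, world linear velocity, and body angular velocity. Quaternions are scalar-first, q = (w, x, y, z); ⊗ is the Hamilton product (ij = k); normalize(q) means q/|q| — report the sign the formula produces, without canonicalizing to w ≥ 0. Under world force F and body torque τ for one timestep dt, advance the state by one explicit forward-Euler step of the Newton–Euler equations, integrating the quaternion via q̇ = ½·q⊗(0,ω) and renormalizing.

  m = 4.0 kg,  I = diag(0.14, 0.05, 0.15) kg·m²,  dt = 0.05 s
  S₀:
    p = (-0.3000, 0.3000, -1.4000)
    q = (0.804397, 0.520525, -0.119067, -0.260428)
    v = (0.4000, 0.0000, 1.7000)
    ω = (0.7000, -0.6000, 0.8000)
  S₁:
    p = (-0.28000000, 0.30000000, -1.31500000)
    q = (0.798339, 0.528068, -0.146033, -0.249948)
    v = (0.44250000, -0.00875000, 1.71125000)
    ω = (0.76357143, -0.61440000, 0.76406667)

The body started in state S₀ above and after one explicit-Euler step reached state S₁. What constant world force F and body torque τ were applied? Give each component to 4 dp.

F = (3.4000, -0.7000, 0.9000)
τ = (0.1300, -0.0200, -0.0700)

Δω = ω₁−ω₀ = (0.06357143, -0.01440000, -0.03593333)
precession coupling = (-0.0480, -0.0056, 0.0378)
τ = I·(Δω/dt) + ω₀×(Iω₀) = (0.1300, -0.0200, -0.0700)
velocity change Δv = (0.04250000, -0.00875000, 0.01125000)
m·(v₁−v₀)/dt = (3.4000, -0.7000, 0.9000)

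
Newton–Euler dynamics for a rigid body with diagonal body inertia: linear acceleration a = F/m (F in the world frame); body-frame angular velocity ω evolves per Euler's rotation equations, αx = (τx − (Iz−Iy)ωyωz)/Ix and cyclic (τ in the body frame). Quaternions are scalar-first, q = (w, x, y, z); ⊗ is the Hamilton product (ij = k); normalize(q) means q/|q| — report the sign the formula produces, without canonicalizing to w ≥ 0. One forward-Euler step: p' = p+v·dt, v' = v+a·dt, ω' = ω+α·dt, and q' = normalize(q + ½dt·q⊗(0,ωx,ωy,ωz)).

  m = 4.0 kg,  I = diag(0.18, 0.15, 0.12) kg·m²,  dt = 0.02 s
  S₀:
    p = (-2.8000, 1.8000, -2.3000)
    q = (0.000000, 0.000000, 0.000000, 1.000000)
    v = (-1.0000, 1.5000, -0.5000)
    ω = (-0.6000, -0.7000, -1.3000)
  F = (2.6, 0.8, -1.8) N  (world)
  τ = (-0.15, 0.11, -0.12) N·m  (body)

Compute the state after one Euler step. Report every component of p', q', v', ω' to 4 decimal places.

p' = (-2.8200, 1.8300, -2.3100)
q' = (0.0130, 0.0070, -0.0060, 0.9999)
v' = (-0.9870, 1.5040, -0.5090)
ω' = (-0.6136, -0.6916, -1.3179)

new position p' = (-2.8200, 1.8300, -2.3100)
new velocity v' = (-0.9870, 1.5040, -0.5090)
ω×(Iω) gyroscopic = (-0.0273, 0.0468, -0.0126)
α = I⁻¹(τ − ω×Iω) = (-0.6817, 0.4213, -0.8950)
new body rate ω' = (-0.6136, -0.6916, -1.3179)
2q̇ = q⊗(0,ω) = (1.3000000, 0.7000000, -0.6000000, 0.0000000)
updated quaternion q' = (0.0130, 0.0070, -0.0060, 0.9999)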